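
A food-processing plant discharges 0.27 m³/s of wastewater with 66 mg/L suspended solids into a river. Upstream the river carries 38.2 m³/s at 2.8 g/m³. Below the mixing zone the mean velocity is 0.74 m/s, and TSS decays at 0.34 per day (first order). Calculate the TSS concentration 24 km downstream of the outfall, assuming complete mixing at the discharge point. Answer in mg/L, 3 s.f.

2.85 mg/L

After complete mixing, C₀ = (0.27·66 + 38.2·2.8) / 38.47 = 3.244 mg/L.
Travel time t = 2.4e+04 m / 0.74 m/s = 3.243e+04 s = 0.3754 d.
C = 3.244·exp(−0.34·0.3754) = 3.244·0.8802 = 2.855 mg/L.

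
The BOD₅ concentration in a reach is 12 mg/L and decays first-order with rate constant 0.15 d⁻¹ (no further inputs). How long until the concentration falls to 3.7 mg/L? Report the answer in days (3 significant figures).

t = ln(C₀/C)/k = ln(12/3.7)/0.15 = 1.177/0.15 = 7.844 d.

7.84 d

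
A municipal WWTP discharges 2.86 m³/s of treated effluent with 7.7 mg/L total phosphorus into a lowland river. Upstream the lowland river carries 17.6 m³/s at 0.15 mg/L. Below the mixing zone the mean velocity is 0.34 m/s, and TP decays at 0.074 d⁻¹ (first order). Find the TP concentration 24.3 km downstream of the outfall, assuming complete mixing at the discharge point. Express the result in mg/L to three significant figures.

1.13 mg/L

After complete mixing, C₀ = (2.86·7.7 + 17.6·0.15) / 20.46 = 1.205 mg/L.
Travel time t = 2.43e+04 m / 0.34 m/s = 7.147e+04 s = 0.8272 d.
C = 1.205·exp(−0.074·0.8272) = 1.205·0.9406 = 1.134 mg/L.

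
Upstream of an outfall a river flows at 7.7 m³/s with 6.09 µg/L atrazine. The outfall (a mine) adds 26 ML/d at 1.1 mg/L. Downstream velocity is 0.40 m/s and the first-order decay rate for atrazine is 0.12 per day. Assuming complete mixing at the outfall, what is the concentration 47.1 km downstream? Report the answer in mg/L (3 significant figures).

0.0401 mg/L

26 ML/d = 0.3009 m³/s.
6.09 µg/L = 0.00609 mg/L.
After complete mixing, C₀ = (0.3009·1.1 + 7.7·0.00609) / 8.001 = 0.04723 mg/L.
Travel time t = 4.71e+04 m / 0.40 m/s = 1.178e+05 s = 1.363 d.
C = 0.04723·exp(−0.12·1.363) = 0.04723·0.8491 = 0.04011 mg/L.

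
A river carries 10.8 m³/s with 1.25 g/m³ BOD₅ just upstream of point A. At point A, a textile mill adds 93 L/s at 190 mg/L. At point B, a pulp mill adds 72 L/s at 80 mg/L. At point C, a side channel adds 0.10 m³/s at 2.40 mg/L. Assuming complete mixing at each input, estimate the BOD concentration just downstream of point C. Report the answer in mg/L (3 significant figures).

93 L/s = 0.093 m³/s.
After input A: C = (10.8·1.25 + 0.093·190) / 10.89 = 2.861 mg/L.
72 L/s = 0.072 m³/s.
After input B: C = (10.89·2.861 + 0.072·80) / 10.96 = 3.368 mg/L.
After input C: C = (10.96·3.368 + 0.1·2.4) / 11.06 = 3.359 mg/L.

3.36 mg/L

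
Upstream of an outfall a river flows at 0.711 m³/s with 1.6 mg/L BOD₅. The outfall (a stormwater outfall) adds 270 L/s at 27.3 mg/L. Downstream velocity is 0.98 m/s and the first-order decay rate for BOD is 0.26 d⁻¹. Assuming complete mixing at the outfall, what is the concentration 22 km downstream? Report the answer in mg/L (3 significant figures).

270 L/s = 0.27 m³/s.
After complete mixing, C₀ = (0.27·27.3 + 0.711·1.6) / 0.981 = 8.673 mg/L.
Travel time t = 2.2e+04 m / 0.98 m/s = 2.245e+04 s = 0.2598 d.
C = 8.673·exp(−0.26·0.2598) = 8.673·0.9347 = 8.107 mg/L.

8.11 mg/L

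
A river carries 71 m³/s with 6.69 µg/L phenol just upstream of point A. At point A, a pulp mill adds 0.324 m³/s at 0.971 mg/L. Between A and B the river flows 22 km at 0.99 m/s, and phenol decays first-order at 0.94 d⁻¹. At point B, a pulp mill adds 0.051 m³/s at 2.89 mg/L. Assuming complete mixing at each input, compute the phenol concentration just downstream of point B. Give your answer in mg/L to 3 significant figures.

6.69 µg/L = 0.00669 mg/L.
After input A: C = (71·0.00669 + 0.324·0.971) / 71.32 = 0.01107 mg/L.
Over the 22 km reach to input B (t = 2.222e+04 s = 0.2572 d), decay gives C = 0.01107·exp(−0.94·0.2572) = 0.008693 mg/L.
After input B: C = (71.32·0.008693 + 0.051·2.89) / 71.38 = 0.01075 mg/L.

0.0108 mg/L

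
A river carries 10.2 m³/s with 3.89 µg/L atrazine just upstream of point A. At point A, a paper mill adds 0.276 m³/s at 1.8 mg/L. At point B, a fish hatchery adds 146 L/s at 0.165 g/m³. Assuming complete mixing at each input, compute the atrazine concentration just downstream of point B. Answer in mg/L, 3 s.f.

3.89 µg/L = 0.00389 mg/L.
After input A: C = (10.2·0.00389 + 0.276·1.8) / 10.48 = 0.05121 mg/L.
146 L/s = 0.146 m³/s.
After input B: C = (10.48·0.05121 + 0.146·0.165) / 10.62 = 0.05277 mg/L.

0.0528 mg/L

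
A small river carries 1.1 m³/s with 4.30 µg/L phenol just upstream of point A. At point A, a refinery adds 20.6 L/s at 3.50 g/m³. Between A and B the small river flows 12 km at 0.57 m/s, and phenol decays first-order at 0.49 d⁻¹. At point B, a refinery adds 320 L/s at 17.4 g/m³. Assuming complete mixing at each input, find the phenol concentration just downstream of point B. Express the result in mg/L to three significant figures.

4.30 µg/L = 0.0043 mg/L.
20.6 L/s = 0.0206 m³/s.
After input A: C = (1.1·0.0043 + 0.0206·3.5) / 1.121 = 0.06856 mg/L.
Over the 12 km reach to input B (t = 2.105e+04 s = 0.2437 d), decay gives C = 0.06856·exp(−0.49·0.2437) = 0.06085 mg/L.
320 L/s = 0.32 m³/s.
After input B: C = (1.121·0.06085 + 0.32·17.4) / 1.441 = 3.912 mg/L.

3.91 mg/L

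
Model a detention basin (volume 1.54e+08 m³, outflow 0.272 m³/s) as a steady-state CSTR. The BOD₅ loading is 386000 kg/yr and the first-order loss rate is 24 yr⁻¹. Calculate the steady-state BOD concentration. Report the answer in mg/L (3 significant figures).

0.104 mg/L

Outflow Q = 0.272 m³/s × 3.156e+07 s/yr = 8.584e+06 m³/yr.
Steady-state CSTR mass balance: W = Q·C + k·V·C, so C = W/(Q + kV).
Q + kV = 8.584e+06 + 24·1.54e+08 = 3.705e+09 m³/yr.
C = 386000/3.705e+09 = 0.0001042 kg/m³ = 0.1042 mg/L.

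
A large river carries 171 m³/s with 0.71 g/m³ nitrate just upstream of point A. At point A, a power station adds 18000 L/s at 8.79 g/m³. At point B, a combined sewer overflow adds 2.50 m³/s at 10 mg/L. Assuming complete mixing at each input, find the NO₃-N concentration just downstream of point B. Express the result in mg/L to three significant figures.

18000 L/s = 18 m³/s.
After input A: C = (171·0.71 + 18·8.79) / 189 = 1.48 mg/L.
After input B: C = (189·1.48 + 2.5·10) / 191.5 = 1.591 mg/L.

1.59 mg/L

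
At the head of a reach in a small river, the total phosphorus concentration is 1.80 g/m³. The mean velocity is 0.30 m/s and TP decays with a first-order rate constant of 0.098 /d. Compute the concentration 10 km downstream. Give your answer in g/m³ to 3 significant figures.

1.73 g/m³

Travel time t = 10 km / 0.30 m/s = 1e+04/0.30 = 3.333e+04 s = 0.3858 d.
First-order decay: C = 1.80·exp(−0.098·0.3858) = 1.80·0.9629 = 1.733 g/m³.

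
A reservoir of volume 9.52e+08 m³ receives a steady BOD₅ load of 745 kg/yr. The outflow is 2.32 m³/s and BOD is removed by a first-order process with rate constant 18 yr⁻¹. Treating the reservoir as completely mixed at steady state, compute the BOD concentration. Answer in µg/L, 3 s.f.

0.0433 µg/L

Outflow Q = 2.32 m³/s × 3.156e+07 s/yr = 7.321e+07 m³/yr.
Steady-state CSTR mass balance: W = Q·C + k·V·C, so C = W/(Q + kV).
Q + kV = 7.321e+07 + 18·9.52e+08 = 1.721e+10 m³/yr.
C = 745/1.721e+10 = 4.329e-08 kg/m³ = 4.329e-05 mg/L = 0.04329 µg/L.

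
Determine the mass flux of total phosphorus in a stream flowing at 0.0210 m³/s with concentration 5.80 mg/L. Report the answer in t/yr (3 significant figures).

Mass flux = Q·C = 0.021 m³/s × 5.8 g/m³ = 0.1218 g/s.
= 0.1218 g/s × 31.56 = 3.844 t/yr.

3.84 t/yr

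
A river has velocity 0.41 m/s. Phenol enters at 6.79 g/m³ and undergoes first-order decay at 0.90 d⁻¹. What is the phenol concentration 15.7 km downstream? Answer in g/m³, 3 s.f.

Travel time t = 15.7 km / 0.41 m/s = 1.57e+04/0.41 = 3.829e+04 s = 0.4432 d.
First-order decay: C = 6.79·exp(−0.90·0.4432) = 6.79·0.6711 = 4.557 g/m³.

4.56 g/m³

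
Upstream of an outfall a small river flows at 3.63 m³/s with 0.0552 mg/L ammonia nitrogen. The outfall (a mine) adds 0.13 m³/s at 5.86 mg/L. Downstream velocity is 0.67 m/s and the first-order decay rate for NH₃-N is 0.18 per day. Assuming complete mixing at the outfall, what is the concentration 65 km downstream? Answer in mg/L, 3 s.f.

After complete mixing, C₀ = (0.13·5.86 + 3.63·0.0552) / 3.76 = 0.2559 mg/L.
Travel time t = 6.5e+04 m / 0.67 m/s = 9.701e+04 s = 1.123 d.
C = 0.2559·exp(−0.18·1.123) = 0.2559·0.817 = 0.2091 mg/L.

0.209 mg/L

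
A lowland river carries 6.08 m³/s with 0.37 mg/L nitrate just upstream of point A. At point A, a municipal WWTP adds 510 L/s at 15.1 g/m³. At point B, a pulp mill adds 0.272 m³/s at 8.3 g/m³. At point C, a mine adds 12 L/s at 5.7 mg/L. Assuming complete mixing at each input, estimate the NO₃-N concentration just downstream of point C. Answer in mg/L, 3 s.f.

510 L/s = 0.51 m³/s.
After input A: C = (6.08·0.37 + 0.51·15.1) / 6.59 = 1.51 mg/L.
After input B: C = (6.59·1.51 + 0.272·8.3) / 6.862 = 1.779 mg/L.
12 L/s = 0.012 m³/s.
After input C: C = (6.862·1.779 + 0.012·5.7) / 6.874 = 1.786 mg/L.

1.79 mg/L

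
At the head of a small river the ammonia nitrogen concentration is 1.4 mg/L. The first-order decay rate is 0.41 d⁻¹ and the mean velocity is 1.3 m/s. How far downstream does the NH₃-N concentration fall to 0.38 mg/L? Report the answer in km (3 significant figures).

From C = C₀·e^(−kt), t = ln(C₀/C)/k = ln(1.4/0.38)/0.41 = 1.304/0.41 = 3.181 d.
Distance = v·t = 1.3 m/s × 2.748e+05 s = 3.572e+05 m = 357.2 km.

357 km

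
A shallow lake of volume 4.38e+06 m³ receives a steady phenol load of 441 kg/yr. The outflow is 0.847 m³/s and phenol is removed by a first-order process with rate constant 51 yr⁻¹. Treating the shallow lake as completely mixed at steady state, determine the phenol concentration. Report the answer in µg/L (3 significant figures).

Outflow Q = 0.847 m³/s × 3.156e+07 s/yr = 2.673e+07 m³/yr.
Steady-state CSTR mass balance: W = Q·C + k·V·C, so C = W/(Q + kV).
Q + kV = 2.673e+07 + 51·4.38e+06 = 2.501e+08 m³/yr.
C = 441/2.501e+08 = 1.763e-06 kg/m³ = 0.001763 mg/L = 1.763 µg/L.

1.76 µg/L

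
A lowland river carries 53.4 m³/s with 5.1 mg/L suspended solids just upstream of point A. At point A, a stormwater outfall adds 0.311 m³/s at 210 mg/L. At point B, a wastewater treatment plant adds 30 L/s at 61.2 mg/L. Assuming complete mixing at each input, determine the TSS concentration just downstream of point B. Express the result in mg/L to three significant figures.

6.32 mg/L

After input A: C = (53.4·5.1 + 0.311·210) / 53.71 = 6.286 mg/L.
30 L/s = 0.03 m³/s.
After input B: C = (53.71·6.286 + 0.03·61.2) / 53.74 = 6.317 mg/L.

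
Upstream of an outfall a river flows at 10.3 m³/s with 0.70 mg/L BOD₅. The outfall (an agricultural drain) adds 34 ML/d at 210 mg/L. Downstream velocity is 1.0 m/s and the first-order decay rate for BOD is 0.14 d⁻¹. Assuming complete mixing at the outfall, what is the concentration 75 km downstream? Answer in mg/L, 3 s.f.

34 ML/d = 0.3935 m³/s.
After complete mixing, C₀ = (0.3935·210 + 10.3·0.7) / 10.69 = 8.402 mg/L.
Travel time t = 7.5e+04 m / 1.0 m/s = 7.5e+04 s = 0.8681 d.
C = 8.402·exp(−0.14·0.8681) = 8.402·0.8856 = 7.441 mg/L.

7.44 mg/L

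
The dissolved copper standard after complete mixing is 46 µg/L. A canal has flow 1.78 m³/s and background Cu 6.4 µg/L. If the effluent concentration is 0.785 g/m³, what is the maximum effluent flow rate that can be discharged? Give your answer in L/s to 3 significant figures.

6.4 µg/L = 0.0064 mg/L.
46 µg/L = 0.046 mg/L.
Mass balance at complete mixing: C_std·(Q_w + Q_r) = Q_w·C_e + Q_r·C_b.
Rearranging, Q_w = Q_r·(C_std − C_b)/(C_e − C_std) = 1.78·(0.046 − 0.0064) / (0.785 − 0.046) = 0.09538 m³/s.
= 95.38 L/s.

95.4 L/s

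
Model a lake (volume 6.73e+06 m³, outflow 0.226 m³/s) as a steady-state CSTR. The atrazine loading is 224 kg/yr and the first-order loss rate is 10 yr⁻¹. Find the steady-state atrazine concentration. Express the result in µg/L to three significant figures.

Outflow Q = 0.226 m³/s × 3.156e+07 s/yr = 7.132e+06 m³/yr.
Steady-state CSTR mass balance: W = Q·C + k·V·C, so C = W/(Q + kV).
Q + kV = 7.132e+06 + 10·6.73e+06 = 7.443e+07 m³/yr.
C = 224/7.443e+07 = 3.009e-06 kg/m³ = 0.003009 mg/L = 3.009 µg/L.

3.01 µg/L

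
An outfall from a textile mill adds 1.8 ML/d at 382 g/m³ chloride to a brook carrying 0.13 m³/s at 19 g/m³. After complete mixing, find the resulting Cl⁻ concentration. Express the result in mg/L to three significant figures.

1.8 ML/d = 0.02083 m³/s.
Flow-weighted mixing gives C = (0.02083·382 + 0.13·19) / (0.02083 + 0.13) = 10.43/0.1508 = 69.14 mg/L.

69.1 mg/L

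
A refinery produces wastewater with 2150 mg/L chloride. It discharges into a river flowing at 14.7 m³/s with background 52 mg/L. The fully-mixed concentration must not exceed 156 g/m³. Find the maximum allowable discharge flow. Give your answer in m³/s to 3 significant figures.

0.767 m³/s

Mass balance at complete mixing: C_std·(Q_w + Q_r) = Q_w·C_e + Q_r·C_b.
Rearranging, Q_w = Q_r·(C_std − C_b)/(C_e − C_std) = 14.7·(156 − 52) / (2150 − 156) = 0.7667 m³/s.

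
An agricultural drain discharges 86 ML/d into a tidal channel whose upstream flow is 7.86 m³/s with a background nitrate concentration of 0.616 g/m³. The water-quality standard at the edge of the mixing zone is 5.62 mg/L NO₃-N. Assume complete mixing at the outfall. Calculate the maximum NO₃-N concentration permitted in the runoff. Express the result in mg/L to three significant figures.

86 ML/d = 0.9954 m³/s.
Mass balance: 5.62·8.855 = 0.9954·Cₑ + 7.86·0.616.
Cₑ = (49.77 − 4.842) / 0.9954 = 45.13 mg/L.

45.1 mg/L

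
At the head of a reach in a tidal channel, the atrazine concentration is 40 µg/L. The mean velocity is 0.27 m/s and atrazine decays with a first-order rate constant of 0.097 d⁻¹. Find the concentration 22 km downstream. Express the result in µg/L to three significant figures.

36.5 µg/L

Travel time t = 22 km / 0.27 m/s = 2.2e+04/0.27 = 8.148e+04 s = 0.9431 d.
First-order decay: C = 40·exp(−0.097·0.9431) = 40·0.9126 = 36.5 µg/L.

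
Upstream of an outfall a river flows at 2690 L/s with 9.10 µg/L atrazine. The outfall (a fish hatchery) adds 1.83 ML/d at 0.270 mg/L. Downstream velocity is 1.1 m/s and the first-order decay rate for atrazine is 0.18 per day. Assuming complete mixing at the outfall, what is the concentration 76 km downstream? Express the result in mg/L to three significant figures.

1.83 ML/d = 0.02118 m³/s.
2690 L/s = 2.69 m³/s.
9.10 µg/L = 0.0091 mg/L.
After complete mixing, C₀ = (0.02118·0.27 + 2.69·0.0091) / 2.711 = 0.01114 mg/L.
Travel time t = 7.6e+04 m / 1.1 m/s = 6.909e+04 s = 0.7997 d.
C = 0.01114·exp(−0.18·0.7997) = 0.01114·0.8659 = 0.009645 mg/L.

0.00965 mg/L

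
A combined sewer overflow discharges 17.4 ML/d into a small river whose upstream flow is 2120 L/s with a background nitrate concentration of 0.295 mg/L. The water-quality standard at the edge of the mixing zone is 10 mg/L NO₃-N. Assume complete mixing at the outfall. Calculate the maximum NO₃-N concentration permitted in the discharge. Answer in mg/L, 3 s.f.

17.4 ML/d = 0.2014 m³/s.
2120 L/s = 2.12 m³/s.
Mass balance: 10·2.321 = 0.2014·Cₑ + 2.12·0.295.
Cₑ = (23.21 − 0.6254) / 0.2014 = 112.2 mg/L.

112 mg/L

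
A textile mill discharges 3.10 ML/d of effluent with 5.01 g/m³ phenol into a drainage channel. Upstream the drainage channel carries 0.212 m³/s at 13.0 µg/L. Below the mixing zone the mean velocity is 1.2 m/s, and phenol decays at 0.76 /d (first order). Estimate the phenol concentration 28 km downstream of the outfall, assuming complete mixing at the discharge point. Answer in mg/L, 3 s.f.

0.600 mg/L

3.10 ML/d = 0.03588 m³/s.
13.0 µg/L = 0.013 mg/L.
After complete mixing, C₀ = (0.03588·5.01 + 0.212·0.013) / 0.2479 = 0.7363 mg/L.
Travel time t = 2.8e+04 m / 1.2 m/s = 2.333e+04 s = 0.2701 d.
C = 0.7363·exp(−0.76·0.2701) = 0.7363·0.8144 = 0.5997 mg/L.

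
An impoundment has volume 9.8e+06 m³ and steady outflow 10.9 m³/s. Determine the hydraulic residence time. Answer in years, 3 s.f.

Q = 10.9 m³/s × 3.156e+07 s/yr = 3.44e+08 m³/yr.
Hydraulic residence time τ = V/Q = 9.8e+06/3.44e+08 = 0.02849 yr.

0.0285 yr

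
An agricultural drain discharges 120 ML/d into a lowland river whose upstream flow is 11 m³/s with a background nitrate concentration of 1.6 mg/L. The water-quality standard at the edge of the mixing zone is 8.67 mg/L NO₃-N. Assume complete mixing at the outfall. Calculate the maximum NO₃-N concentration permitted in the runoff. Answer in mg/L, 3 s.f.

64.7 mg/L

120 ML/d = 1.389 m³/s.
Mass balance: 8.67·12.39 = 1.389·Cₑ + 11·1.6.
Cₑ = (107.4 − 17.6) / 1.389 = 64.66 mg/L.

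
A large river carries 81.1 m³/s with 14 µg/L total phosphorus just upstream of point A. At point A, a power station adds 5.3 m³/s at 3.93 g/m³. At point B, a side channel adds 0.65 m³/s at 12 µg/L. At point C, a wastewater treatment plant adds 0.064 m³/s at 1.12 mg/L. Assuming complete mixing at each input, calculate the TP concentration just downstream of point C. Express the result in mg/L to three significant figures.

14 µg/L = 0.014 mg/L.
After input A: C = (81.1·0.014 + 5.3·3.93) / 86.4 = 0.2542 mg/L.
12 µg/L = 0.012 mg/L.
After input B: C = (86.4·0.2542 + 0.65·0.012) / 87.05 = 0.2524 mg/L.
After input C: C = (87.05·0.2524 + 0.064·1.12) / 87.11 = 0.253 mg/L.

0.253 mg/L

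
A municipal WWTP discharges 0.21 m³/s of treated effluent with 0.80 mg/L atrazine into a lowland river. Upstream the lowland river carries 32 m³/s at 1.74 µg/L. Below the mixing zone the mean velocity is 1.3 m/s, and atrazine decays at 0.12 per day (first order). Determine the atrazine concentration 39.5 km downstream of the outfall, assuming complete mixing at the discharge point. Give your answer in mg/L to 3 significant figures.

0.00666 mg/L

1.74 µg/L = 0.00174 mg/L.
After complete mixing, C₀ = (0.21·0.8 + 32·0.00174) / 32.21 = 0.006944 mg/L.
Travel time t = 3.95e+04 m / 1.3 m/s = 3.038e+04 s = 0.3517 d.
C = 0.006944·exp(−0.12·0.3517) = 0.006944·0.9587 = 0.006657 mg/L.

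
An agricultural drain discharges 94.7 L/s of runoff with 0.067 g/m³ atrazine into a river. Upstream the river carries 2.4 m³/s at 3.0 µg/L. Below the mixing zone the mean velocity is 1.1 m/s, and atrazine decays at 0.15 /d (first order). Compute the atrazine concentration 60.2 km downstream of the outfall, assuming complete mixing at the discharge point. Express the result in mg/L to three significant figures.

94.7 L/s = 0.0947 m³/s.
3.0 µg/L = 0.003 mg/L.
After complete mixing, C₀ = (0.0947·0.067 + 2.4·0.003) / 2.495 = 0.005429 mg/L.
Travel time t = 6.02e+04 m / 1.1 m/s = 5.473e+04 s = 0.6334 d.
C = 0.005429·exp(−0.15·0.6334) = 0.005429·0.9094 = 0.004937 mg/L.

0.00494 mg/L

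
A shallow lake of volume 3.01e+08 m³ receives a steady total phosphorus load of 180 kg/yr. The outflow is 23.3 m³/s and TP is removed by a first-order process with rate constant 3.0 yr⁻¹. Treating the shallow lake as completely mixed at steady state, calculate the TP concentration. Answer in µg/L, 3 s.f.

Outflow Q = 23.3 m³/s × 3.156e+07 s/yr = 7.353e+08 m³/yr.
Steady-state CSTR mass balance: W = Q·C + k·V·C, so C = W/(Q + kV).
Q + kV = 7.353e+08 + 3.0·3.01e+08 = 1.638e+09 m³/yr.
C = 180/1.638e+09 = 1.099e-07 kg/m³ = 0.0001099 mg/L = 0.1099 µg/L.

0.110 µg/L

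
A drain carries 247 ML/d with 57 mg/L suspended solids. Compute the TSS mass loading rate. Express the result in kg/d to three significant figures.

14100 kg/d

247 ML/d = 2.859 m³/s.
Mass flux = Q·C = 2.859 m³/s × 57 g/m³ = 163 g/s.
= 163 g/s × 86.4 = 1.408e+04 kg/d.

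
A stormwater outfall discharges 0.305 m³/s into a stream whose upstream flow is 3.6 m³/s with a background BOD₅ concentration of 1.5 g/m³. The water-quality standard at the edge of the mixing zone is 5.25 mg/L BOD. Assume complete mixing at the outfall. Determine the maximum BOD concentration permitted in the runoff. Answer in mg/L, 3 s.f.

49.5 mg/L

Mass balance: 5.25·3.905 = 0.305·Cₑ + 3.6·1.5.
Cₑ = (20.5 − 5.4) / 0.305 = 49.51 mg/L.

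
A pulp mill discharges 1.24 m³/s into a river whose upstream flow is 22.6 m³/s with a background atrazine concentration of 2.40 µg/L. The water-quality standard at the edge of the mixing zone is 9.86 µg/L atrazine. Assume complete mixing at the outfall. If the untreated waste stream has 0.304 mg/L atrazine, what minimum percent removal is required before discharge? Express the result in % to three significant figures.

52.0 %

2.40 µg/L = 0.0024 mg/L.
9.86 µg/L = 0.00986 mg/L.
Mass balance: 0.00986·23.84 = 1.24·Cₑ + 22.6·0.0024.
Cₑ = (0.2351 − 0.05424) / 1.24 = 0.1458 mg/L.
Required removal = 1 − 0.1458/0.304 = 52.03 %.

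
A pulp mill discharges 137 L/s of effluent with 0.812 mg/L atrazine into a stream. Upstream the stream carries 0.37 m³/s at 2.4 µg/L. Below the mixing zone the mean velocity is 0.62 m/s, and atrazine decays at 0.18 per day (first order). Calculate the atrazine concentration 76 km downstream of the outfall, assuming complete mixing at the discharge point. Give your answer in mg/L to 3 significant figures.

137 L/s = 0.137 m³/s.
2.4 µg/L = 0.0024 mg/L.
After complete mixing, C₀ = (0.137·0.812 + 0.37·0.0024) / 0.507 = 0.2212 mg/L.
Travel time t = 7.6e+04 m / 0.62 m/s = 1.226e+05 s = 1.419 d.
C = 0.2212·exp(−0.18·1.419) = 0.2212·0.7746 = 0.1713 mg/L.

0.171 mg/L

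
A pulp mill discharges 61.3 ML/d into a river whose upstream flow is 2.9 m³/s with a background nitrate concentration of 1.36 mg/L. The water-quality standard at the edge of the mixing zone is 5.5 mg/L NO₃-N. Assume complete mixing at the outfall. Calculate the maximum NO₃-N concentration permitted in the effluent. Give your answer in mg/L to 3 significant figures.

22.4 mg/L

61.3 ML/d = 0.7095 m³/s.
Mass balance: 5.5·3.609 = 0.7095·Cₑ + 2.9·1.36.
Cₑ = (19.85 − 3.944) / 0.7095 = 22.42 mg/L.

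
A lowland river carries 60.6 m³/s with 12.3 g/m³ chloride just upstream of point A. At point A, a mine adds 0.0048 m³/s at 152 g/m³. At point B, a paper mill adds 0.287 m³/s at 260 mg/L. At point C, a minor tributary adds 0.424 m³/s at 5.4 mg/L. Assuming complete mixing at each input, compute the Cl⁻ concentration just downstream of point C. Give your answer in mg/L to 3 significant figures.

13.4 mg/L

After input A: C = (60.6·12.3 + 0.0048·152) / 60.6 = 12.31 mg/L.
After input B: C = (60.6·12.31 + 0.287·260) / 60.89 = 13.48 mg/L.
After input C: C = (60.89·13.48 + 0.424·5.4) / 61.32 = 13.42 mg/L.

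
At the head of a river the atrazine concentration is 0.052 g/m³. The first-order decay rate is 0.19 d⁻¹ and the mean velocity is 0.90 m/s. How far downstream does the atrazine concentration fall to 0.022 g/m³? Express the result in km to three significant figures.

352 km

From C = C₀·e^(−kt), t = ln(C₀/C)/k = ln(0.052/0.022)/0.19 = 0.8602/0.19 = 4.527 d.
Distance = v·t = 0.90 m/s × 3.912e+05 s = 3.52e+05 m = 352 km.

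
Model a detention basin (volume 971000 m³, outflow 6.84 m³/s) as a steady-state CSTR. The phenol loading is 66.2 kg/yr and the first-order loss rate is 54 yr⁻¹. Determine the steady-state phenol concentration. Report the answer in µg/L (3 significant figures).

0.247 µg/L

Outflow Q = 6.84 m³/s × 3.156e+07 s/yr = 2.159e+08 m³/yr.
Steady-state CSTR mass balance: W = Q·C + k·V·C, so C = W/(Q + kV).
Q + kV = 2.159e+08 + 54·971000 = 2.683e+08 m³/yr.
C = 66.2/2.683e+08 = 2.467e-07 kg/m³ = 0.0002467 mg/L = 0.2467 µg/L.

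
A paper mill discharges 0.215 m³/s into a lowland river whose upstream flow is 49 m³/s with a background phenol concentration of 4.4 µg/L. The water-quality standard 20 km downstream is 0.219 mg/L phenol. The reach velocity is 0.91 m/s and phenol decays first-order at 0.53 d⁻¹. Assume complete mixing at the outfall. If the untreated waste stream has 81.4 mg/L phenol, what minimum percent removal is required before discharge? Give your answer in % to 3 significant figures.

30.8 %

4.4 µg/L = 0.0044 mg/L.
Travel time to the compliance point: t = 2e+04/0.91 = 2.198e+04 s = 0.2544 d; decay factor exp(−0.53·0.2544) = 0.8739.
So the concentration just after mixing may be at most 0.219/0.8739 = 0.2506 mg/L.
Mass balance: 0.2506·49.22 = 0.215·Cₑ + 49·0.0044.
Cₑ = (12.33 − 0.2156) / 0.215 = 56.36 mg/L.
Required removal = 1 − 56.36/81.4 = 30.76 %.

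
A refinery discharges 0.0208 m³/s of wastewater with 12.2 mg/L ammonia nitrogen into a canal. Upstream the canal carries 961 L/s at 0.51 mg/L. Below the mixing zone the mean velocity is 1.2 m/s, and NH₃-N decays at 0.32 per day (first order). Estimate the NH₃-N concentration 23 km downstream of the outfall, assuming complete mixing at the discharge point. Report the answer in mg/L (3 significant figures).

961 L/s = 0.961 m³/s.
After complete mixing, C₀ = (0.0208·12.2 + 0.961·0.51) / 0.9818 = 0.7577 mg/L.
Travel time t = 2.3e+04 m / 1.2 m/s = 1.917e+04 s = 0.2218 d.
C = 0.7577·exp(−0.32·0.2218) = 0.7577·0.9315 = 0.7057 mg/L.

0.706 mg/L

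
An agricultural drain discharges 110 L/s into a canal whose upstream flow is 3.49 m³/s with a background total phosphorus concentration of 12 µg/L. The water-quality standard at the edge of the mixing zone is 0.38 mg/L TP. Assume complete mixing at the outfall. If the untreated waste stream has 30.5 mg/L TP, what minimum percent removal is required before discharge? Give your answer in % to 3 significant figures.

110 L/s = 0.11 m³/s.
12 µg/L = 0.012 mg/L.
Mass balance: 0.38·3.6 = 0.11·Cₑ + 3.49·0.012.
Cₑ = (1.368 − 0.04188) / 0.11 = 12.06 mg/L.
Required removal = 1 − 12.06/30.5 = 60.47 %.

60.5 %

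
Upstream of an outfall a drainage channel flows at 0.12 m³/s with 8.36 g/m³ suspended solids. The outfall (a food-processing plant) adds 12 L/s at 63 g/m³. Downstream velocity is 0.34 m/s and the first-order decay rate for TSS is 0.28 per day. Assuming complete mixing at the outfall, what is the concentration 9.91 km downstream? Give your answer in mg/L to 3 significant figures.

12.1 mg/L

12 L/s = 0.012 m³/s.
After complete mixing, C₀ = (0.012·63 + 0.12·8.36) / 0.132 = 13.33 mg/L.
Travel time t = 9910 m / 0.34 m/s = 2.915e+04 s = 0.3374 d.
C = 13.33·exp(−0.28·0.3374) = 13.33·0.9099 = 12.13 mg/L.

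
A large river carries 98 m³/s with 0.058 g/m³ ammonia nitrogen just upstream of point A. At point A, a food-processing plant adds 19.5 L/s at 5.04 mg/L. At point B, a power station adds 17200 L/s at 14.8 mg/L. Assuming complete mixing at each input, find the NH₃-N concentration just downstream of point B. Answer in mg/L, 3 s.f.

2.26 mg/L

19.5 L/s = 0.0195 m³/s.
After input A: C = (98·0.058 + 0.0195·5.04) / 98.02 = 0.05899 mg/L.
17200 L/s = 17.2 m³/s.
After input B: C = (98.02·0.05899 + 17.2·14.8) / 115.2 = 2.26 mg/L.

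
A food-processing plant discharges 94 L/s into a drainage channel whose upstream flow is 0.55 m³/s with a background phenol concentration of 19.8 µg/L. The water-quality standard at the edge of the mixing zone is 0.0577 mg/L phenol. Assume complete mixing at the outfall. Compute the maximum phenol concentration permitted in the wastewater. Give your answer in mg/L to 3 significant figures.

94 L/s = 0.094 m³/s.
19.8 µg/L = 0.0198 mg/L.
Mass balance: 0.0577·0.644 = 0.094·Cₑ + 0.55·0.0198.
Cₑ = (0.03716 − 0.01089) / 0.094 = 0.2795 mg/L.

0.279 mg/L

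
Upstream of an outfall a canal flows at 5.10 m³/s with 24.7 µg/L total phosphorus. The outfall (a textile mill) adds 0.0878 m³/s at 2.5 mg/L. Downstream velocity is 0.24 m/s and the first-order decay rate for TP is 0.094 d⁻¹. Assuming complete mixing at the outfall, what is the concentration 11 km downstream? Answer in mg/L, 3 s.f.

24.7 µg/L = 0.0247 mg/L.
After complete mixing, C₀ = (0.0878·2.5 + 5.1·0.0247) / 5.188 = 0.06659 mg/L.
Travel time t = 1.1e+04 m / 0.24 m/s = 4.583e+04 s = 0.5305 d.
C = 0.06659·exp(−0.094·0.5305) = 0.06659·0.9514 = 0.06335 mg/L.

0.0634 mg/L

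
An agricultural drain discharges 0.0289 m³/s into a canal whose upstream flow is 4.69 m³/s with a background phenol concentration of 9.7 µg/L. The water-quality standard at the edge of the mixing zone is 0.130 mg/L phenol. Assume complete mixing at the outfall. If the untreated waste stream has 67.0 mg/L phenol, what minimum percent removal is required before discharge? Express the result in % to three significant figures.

9.7 µg/L = 0.0097 mg/L.
Mass balance: 0.13·4.719 = 0.0289·Cₑ + 4.69·0.0097.
Cₑ = (0.6135 − 0.04549) / 0.0289 = 19.65 mg/L.
Required removal = 1 − 19.65/67.0 = 70.67 %.

70.7 %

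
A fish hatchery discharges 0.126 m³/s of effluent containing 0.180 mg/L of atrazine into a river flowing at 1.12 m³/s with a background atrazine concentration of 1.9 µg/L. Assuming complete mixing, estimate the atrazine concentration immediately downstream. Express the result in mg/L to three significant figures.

1.9 µg/L = 0.0019 mg/L.
Flow-weighted mixing gives C = (0.126·0.18 + 1.12·0.0019) / (0.126 + 1.12) = 0.02481/1.246 = 0.01991 mg/L.

0.0199 mg/L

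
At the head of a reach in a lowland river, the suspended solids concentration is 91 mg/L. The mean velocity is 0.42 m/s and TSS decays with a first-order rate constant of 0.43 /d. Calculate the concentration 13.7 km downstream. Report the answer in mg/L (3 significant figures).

77.4 mg/L

Travel time t = 13.7 km / 0.42 m/s = 1.37e+04/0.42 = 3.262e+04 s = 0.3775 d.
First-order decay: C = 91·exp(−0.43·0.3775) = 91·0.8502 = 77.36 mg/L.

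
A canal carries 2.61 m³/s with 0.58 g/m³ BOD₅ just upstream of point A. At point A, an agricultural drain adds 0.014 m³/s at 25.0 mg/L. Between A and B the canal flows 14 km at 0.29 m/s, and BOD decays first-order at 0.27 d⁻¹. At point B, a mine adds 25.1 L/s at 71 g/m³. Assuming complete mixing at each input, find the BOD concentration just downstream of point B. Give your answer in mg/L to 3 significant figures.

After input A: C = (2.61·0.58 + 0.014·25) / 2.624 = 0.7103 mg/L.
Over the 14 km reach to input B (t = 4.828e+04 s = 0.5587 d), decay gives C = 0.7103·exp(−0.27·0.5587) = 0.6108 mg/L.
25.1 L/s = 0.0251 m³/s.
After input B: C = (2.624·0.6108 + 0.0251·71) / 2.649 = 1.278 mg/L.

1.28 mg/L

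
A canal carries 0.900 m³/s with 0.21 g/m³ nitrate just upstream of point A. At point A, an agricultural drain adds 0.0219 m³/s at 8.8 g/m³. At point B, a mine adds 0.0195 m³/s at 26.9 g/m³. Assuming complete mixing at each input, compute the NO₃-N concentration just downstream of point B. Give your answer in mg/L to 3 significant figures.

After input A: C = (0.9·0.21 + 0.0219·8.8) / 0.9219 = 0.4141 mg/L.
After input B: C = (0.9219·0.4141 + 0.0195·26.9) / 0.9414 = 0.9627 mg/L.

0.963 mg/L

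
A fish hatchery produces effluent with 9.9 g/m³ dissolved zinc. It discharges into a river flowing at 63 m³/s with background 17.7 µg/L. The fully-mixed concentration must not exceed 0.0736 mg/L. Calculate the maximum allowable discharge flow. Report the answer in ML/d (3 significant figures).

31.0 ML/d

17.7 µg/L = 0.0177 mg/L.
Mass balance at complete mixing: C_std·(Q_w + Q_r) = Q_w·C_e + Q_r·C_b.
Rearranging, Q_w = Q_r·(C_std − C_b)/(C_e − C_std) = 63·(0.0736 − 0.0177) / (9.9 − 0.0736) = 0.3584 m³/s.
= 30.97 ML/d.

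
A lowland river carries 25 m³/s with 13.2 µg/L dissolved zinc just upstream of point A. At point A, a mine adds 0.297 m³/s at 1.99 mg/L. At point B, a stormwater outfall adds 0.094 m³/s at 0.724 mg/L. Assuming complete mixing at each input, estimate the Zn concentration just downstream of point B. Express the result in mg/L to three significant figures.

13.2 µg/L = 0.0132 mg/L.
After input A: C = (25·0.0132 + 0.297·1.99) / 25.3 = 0.03641 mg/L.
After input B: C = (25.3·0.03641 + 0.094·0.724) / 25.39 = 0.03895 mg/L.

0.0390 mg/L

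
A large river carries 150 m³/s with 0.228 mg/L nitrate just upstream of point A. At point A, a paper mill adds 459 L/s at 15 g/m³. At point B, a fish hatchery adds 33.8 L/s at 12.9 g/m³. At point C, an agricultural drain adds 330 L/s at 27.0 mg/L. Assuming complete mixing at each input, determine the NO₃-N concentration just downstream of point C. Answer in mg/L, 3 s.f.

0.334 mg/L

459 L/s = 0.459 m³/s.
After input A: C = (150·0.228 + 0.459·15) / 150.5 = 0.2731 mg/L.
33.8 L/s = 0.0338 m³/s.
After input B: C = (150.5·0.2731 + 0.0338·12.9) / 150.5 = 0.2759 mg/L.
330 L/s = 0.33 m³/s.
After input C: C = (150.5·0.2759 + 0.33·27) / 150.8 = 0.3344 mg/L.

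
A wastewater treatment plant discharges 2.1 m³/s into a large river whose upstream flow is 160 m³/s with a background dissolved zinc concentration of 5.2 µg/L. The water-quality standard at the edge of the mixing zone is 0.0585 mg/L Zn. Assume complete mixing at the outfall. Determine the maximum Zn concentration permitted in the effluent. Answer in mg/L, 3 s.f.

5.2 µg/L = 0.0052 mg/L.
Mass balance: 0.0585·162.1 = 2.1·Cₑ + 160·0.0052.
Cₑ = (9.483 − 0.832) / 2.1 = 4.119 mg/L.

4.12 mg/L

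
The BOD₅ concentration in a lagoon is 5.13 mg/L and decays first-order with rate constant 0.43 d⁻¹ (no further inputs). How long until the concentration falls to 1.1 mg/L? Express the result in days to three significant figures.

t = ln(C₀/C)/k = ln(5.13/1.1)/0.43 = 1.54/0.43 = 3.581 d.

3.58 d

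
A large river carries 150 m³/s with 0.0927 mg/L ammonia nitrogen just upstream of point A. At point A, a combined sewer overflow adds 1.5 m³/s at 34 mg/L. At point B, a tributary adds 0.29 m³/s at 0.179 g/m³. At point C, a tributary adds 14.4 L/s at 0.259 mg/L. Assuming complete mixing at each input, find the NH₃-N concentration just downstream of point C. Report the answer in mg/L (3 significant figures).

0.428 mg/L

After input A: C = (150·0.0927 + 1.5·34) / 151.5 = 0.4284 mg/L.
After input B: C = (151.5·0.4284 + 0.29·0.179) / 151.8 = 0.4279 mg/L.
14.4 L/s = 0.0144 m³/s.
After input C: C = (151.8·0.4279 + 0.0144·0.259) / 151.8 = 0.4279 mg/L.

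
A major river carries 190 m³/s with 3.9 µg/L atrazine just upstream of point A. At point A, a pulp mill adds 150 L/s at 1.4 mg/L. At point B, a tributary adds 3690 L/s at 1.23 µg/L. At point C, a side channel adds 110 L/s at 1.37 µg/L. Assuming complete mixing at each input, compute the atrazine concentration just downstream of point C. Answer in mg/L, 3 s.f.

0.00493 mg/L

3.9 µg/L = 0.0039 mg/L.
150 L/s = 0.15 m³/s.
After input A: C = (190·0.0039 + 0.15·1.4) / 190.2 = 0.005001 mg/L.
3690 L/s = 3.69 m³/s.
1.23 µg/L = 0.00123 mg/L.
After input B: C = (190.2·0.005001 + 3.69·0.00123) / 193.8 = 0.00493 mg/L.
110 L/s = 0.11 m³/s.
1.37 µg/L = 0.00137 mg/L.
After input C: C = (193.8·0.00493 + 0.11·0.00137) / 194 = 0.004928 mg/L.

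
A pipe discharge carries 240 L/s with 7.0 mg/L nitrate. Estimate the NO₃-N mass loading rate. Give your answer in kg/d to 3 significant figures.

240 L/s = 0.24 m³/s.
Mass flux = Q·C = 0.24 m³/s × 7 g/m³ = 1.68 g/s.
= 1.68 g/s × 86.4 = 145.2 kg/d.

145 kg/d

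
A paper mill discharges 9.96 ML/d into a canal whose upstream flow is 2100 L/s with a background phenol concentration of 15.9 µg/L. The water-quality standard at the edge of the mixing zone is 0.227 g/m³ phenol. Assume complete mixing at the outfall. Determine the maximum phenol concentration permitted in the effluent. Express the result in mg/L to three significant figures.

4.07 mg/L

9.96 ML/d = 0.1153 m³/s.
2100 L/s = 2.1 m³/s.
15.9 µg/L = 0.0159 mg/L.
Mass balance: 0.227·2.215 = 0.1153·Cₑ + 2.1·0.0159.
Cₑ = (0.5029 − 0.03339) / 0.1153 = 4.073 mg/L.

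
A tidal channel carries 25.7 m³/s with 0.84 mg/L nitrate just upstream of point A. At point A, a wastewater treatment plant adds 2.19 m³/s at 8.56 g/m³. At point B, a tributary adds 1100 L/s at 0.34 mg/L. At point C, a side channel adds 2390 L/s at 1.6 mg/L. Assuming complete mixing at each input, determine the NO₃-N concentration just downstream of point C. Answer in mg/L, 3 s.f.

After input A: C = (25.7·0.84 + 2.19·8.56) / 27.89 = 1.446 mg/L.
1100 L/s = 1.1 m³/s.
After input B: C = (27.89·1.446 + 1.1·0.34) / 28.99 = 1.404 mg/L.
2390 L/s = 2.39 m³/s.
After input C: C = (28.99·1.404 + 2.39·1.6) / 31.38 = 1.419 mg/L.

1.42 mg/L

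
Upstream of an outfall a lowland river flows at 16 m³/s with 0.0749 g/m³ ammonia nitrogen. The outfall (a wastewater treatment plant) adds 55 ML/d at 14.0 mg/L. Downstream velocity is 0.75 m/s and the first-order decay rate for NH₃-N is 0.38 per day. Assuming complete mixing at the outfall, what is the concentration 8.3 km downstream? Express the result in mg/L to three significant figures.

0.579 mg/L

55 ML/d = 0.6366 m³/s.
After complete mixing, C₀ = (0.6366·14 + 16·0.0749) / 16.64 = 0.6077 mg/L.
Travel time t = 8300 m / 0.75 m/s = 1.107e+04 s = 0.1281 d.
C = 0.6077·exp(−0.38·0.1281) = 0.6077·0.9525 = 0.5789 mg/L.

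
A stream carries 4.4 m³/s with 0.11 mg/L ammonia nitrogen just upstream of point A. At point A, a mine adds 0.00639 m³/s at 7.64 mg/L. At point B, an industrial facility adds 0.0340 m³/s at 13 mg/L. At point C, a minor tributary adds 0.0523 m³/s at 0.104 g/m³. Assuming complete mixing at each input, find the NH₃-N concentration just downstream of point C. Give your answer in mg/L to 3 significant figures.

After input A: C = (4.4·0.11 + 0.00639·7.64) / 4.406 = 0.1209 mg/L.
After input B: C = (4.406·0.1209 + 0.034·13) / 4.44 = 0.2195 mg/L.
After input C: C = (4.44·0.2195 + 0.0523·0.104) / 4.493 = 0.2182 mg/L.

0.218 mg/L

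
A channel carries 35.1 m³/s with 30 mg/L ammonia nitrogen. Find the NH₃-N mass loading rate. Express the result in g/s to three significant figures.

1050 g/s

Mass flux = Q·C = 35.1 m³/s × 30 g/m³ = 1053 g/s.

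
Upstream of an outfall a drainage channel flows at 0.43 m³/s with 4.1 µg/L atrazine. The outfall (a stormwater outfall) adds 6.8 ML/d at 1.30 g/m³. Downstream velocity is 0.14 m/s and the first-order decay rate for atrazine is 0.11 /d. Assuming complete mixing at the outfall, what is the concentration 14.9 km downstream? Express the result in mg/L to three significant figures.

0.179 mg/L

6.8 ML/d = 0.0787 m³/s.
4.1 µg/L = 0.0041 mg/L.
After complete mixing, C₀ = (0.0787·1.3 + 0.43·0.0041) / 0.5087 = 0.2046 mg/L.
Travel time t = 1.49e+04 m / 0.14 m/s = 1.064e+05 s = 1.232 d.
C = 0.2046·exp(−0.11·1.232) = 0.2046·0.8733 = 0.1787 mg/L.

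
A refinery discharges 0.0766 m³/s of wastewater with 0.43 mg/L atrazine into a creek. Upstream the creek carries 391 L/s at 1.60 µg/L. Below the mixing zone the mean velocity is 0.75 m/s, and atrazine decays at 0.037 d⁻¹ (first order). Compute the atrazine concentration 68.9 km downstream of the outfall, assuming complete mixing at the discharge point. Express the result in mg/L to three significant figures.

391 L/s = 0.391 m³/s.
1.60 µg/L = 0.0016 mg/L.
After complete mixing, C₀ = (0.0766·0.43 + 0.391·0.0016) / 0.4676 = 0.07178 mg/L.
Travel time t = 6.89e+04 m / 0.75 m/s = 9.187e+04 s = 1.063 d.
C = 0.07178·exp(−0.037·1.063) = 0.07178·0.9614 = 0.06901 mg/L.

0.0690 mg/L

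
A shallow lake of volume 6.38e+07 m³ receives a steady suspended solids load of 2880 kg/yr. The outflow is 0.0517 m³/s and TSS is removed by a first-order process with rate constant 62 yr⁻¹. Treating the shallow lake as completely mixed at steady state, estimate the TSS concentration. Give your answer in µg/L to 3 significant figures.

Outflow Q = 0.0517 m³/s × 3.156e+07 s/yr = 1.632e+06 m³/yr.
Steady-state CSTR mass balance: W = Q·C + k·V·C, so C = W/(Q + kV).
Q + kV = 1.632e+06 + 62·6.38e+07 = 3.957e+09 m³/yr.
C = 2880/3.957e+09 = 7.278e-07 kg/m³ = 0.0007278 mg/L = 0.7278 µg/L.

0.728 µg/L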